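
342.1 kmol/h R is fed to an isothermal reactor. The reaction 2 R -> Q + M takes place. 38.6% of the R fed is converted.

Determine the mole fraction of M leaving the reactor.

R reacted = 0.386 × 342.1 = 132.1 kmol/h; ν_R = −2, so ξ = 132.1/2 = 66.03 kmol/h.
Outlet amounts (n = n₀ + ν ξ):
  R: 342.1 − 2(66.03) = 210
  Q: 0 + 1(66.03) = 66.03
  M: 0 + 1(66.03) = 66.03
Total out = 342.1 kmol/h; y_M = 66.03 / 342.1 = 0.193.

0.193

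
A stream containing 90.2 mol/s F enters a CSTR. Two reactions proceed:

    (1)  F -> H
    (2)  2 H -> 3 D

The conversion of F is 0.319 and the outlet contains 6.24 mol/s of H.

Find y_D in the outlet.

Conversion of F: F consumed = 1ξ₁ = 0.319 × 90.2 → ξ₁ = 28.77 mol/s.
H balance: n_H = 0 + 1ξ₁ − 2ξ₂ = 6.24 → ξ₂ = (1·28.77 − 6.24)/2 = 11.27 mol/s.
Outlet amounts (n = n₀ + Σ ν·ξ):
  F: 90.2 − 1(28.77) = 61.43
  H: 0 + 1(28.77) − 2(11.27) = 6.24
  D: 0 + 3(11.27) = 33.8
Total out = 101.5 mol/s; y_D = 33.8 / 101.5 = 0.3331.

0.333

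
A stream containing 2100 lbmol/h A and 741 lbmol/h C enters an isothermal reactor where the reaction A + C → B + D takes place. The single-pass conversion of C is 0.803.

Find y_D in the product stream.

C reacted = 0.803 × 741 = 595 lbmol/h; ν_C = −1, so ξ = 595/1 = 595 lbmol/h.
Outlet amounts (n = n₀ + ν ξ):
  A: 2100 − 1(595) = 1505
  C: 741 − 1(595) = 146
  B: 0 + 1(595) = 595
  D: 0 + 1(595) = 595
Total out = 2841 lbmol/h; y_D = 595 / 2841 = 0.2094.

0.209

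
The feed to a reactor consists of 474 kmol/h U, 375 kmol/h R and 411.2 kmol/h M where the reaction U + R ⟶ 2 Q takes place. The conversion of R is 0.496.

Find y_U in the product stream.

R reacted = 0.496 × 375 = 186 kmol/h; ν_R = −1, so ξ = 186/1 = 186 kmol/h.
Outlet amounts (n = n₀ + ν ξ):
  U: 474 − 1(186) = 288
  R: 375 − 1(186) = 189
  Q: 0 + 2(186) = 372
  M: 411.2 (inert)
Total out = 1260 kmol/h; y_U = 288 / 1260 = 0.2285.

0.229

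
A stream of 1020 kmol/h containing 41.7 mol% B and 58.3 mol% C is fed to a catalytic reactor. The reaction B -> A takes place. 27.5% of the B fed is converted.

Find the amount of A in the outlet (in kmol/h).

B reacted = 0.275 × 425.3 = 117 kmol/h; ν_B = −1, so ξ = 117/1 = 117 kmol/h.
Outlet amounts (n = n₀ + ν ξ):
  B: 425.3 − 1(117) = 308.4
  A: 0 + 1(117) = 117
  C: 594.7 (inert)

117 kmol/h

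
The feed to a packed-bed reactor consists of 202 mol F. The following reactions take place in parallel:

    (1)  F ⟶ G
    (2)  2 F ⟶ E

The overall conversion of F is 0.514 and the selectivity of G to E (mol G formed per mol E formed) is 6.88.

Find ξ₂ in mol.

ξ₂ = 11.7 mol

Conversion of F: F consumed = 0.514 × 202 = 103.8 mol = 1ξ₁ + 2ξ₂.
Selectivity: 1ξ₁ / (1ξ₂) = 6.88 → ξ₁ = 6.88 ξ₂.
Substitute: (1·6.88 + 2) ξ₂ = 103.8 → ξ₂ = 11.69 mol, ξ₁ = 80.44 mol.
Outlet amounts (n = n₀ + Σ ν·ξ):
  F: 202 − 1(80.44) − 2(11.69) = 98.17
  G: 0 + 1(80.44) = 80.44
  E: 0 + 1(11.69) = 11.69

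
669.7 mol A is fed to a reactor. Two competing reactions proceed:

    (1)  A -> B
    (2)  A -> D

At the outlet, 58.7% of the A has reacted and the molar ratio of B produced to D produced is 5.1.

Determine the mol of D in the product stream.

Conversion of A: A consumed = 0.587 × 669.7 = 393.1 mol = 1ξ₁ + 1ξ₂.
Selectivity: 1ξ₁ / (1ξ₂) = 5.1 → ξ₁ = 5.1 ξ₂.
Substitute: (1·5.1 + 1) ξ₂ = 393.1 → ξ₂ = 64.44 mol, ξ₁ = 328.7 mol.
Outlet amounts (n = n₀ + Σ ν·ξ):
  A: 669.7 − 1(328.7) − 1(64.44) = 276.6
  B: 0 + 1(328.7) = 328.7
  D: 0 + 1(64.44) = 64.44

64.4 mol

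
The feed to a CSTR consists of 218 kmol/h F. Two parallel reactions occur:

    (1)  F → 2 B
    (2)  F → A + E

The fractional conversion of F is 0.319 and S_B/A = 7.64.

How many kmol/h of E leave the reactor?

14.4 kmol/h

Conversion of F: F consumed = 0.319 × 218 = 69.54 kmol/h = 1ξ₁ + 1ξ₂.
Selectivity: 2ξ₁ / (1ξ₂) = 7.64 → ξ₁ = 3.82 ξ₂.
Substitute: (1·3.82 + 1) ξ₂ = 69.54 → ξ₂ = 14.43 kmol/h, ξ₁ = 55.11 kmol/h.
Outlet amounts (n = n₀ + Σ ν·ξ):
  F: 218 − 1(55.11) − 1(14.43) = 148.5
  B: 0 + 2(55.11) = 110.2
  A: 0 + 1(14.43) = 14.43
  E: 0 + 1(14.43) = 14.43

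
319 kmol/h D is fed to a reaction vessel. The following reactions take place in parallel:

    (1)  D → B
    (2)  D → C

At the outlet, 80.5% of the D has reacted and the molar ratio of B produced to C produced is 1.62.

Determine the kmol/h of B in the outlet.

Conversion of D: D consumed = 0.805 × 319 = 256.8 kmol/h = 1ξ₁ + 1ξ₂.
Selectivity: 1ξ₁ / (1ξ₂) = 1.62 → ξ₁ = 1.62 ξ₂.
Substitute: (1·1.62 + 1) ξ₂ = 256.8 → ξ₂ = 98.01 kmol/h, ξ₁ = 158.8 kmol/h.
Outlet amounts (n = n₀ + Σ ν·ξ):
  D: 319 − 1(158.8) − 1(98.01) = 62.2
  B: 0 + 1(158.8) = 158.8
  C: 0 + 1(98.01) = 98.01

159 kmol/h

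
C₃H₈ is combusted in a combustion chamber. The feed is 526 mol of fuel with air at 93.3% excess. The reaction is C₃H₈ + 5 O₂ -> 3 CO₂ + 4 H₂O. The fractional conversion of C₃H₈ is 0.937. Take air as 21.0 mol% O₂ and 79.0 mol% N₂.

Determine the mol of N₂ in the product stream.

19100 mol

Stoichiometric O₂ = 5 × 526 = 2630 mol; O₂ fed = 2630 × 1.933 = 5084 mol.
N₂ fed = 5084 × 79/21 = 19120 mol.
Fuel reacted = 0.937 × 526 → ξ = 492.9 mol.
Outlet (n = n₀ + ν ξ):
  C₃H₈: 526 − 1(492.9) = 33.14
  O₂: 5084 − 5(492.9) = 2619
  N₂: 19120 (inert)
  CO₂: 0 + 3(492.9) = 1479
  H₂O: 0 + 4(492.9) = 1971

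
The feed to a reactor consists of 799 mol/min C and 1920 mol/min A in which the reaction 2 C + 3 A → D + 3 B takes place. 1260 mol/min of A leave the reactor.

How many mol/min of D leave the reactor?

For A: n = n₀ − 3ξ → 1260 = 1920 − 3ξ, giving ξ = 220 mol/min.
Outlet amounts (n = n₀ + ν ξ):
  C: 799 − 2(220) = 359
  A: 1920 − 3(220) = 1260
  D: 0 + 1(220) = 220
  B: 0 + 3(220) = 660

220 mol/min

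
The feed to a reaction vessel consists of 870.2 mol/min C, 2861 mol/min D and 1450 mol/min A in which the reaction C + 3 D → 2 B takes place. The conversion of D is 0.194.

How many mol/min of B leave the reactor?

D reacted = 0.194 × 2861 = 555 mol/min; ν_D = −3, so ξ = 555/3 = 185 mol/min.
Outlet amounts (n = n₀ + ν ξ):
  C: 870.2 − 1(185) = 685.2
  D: 2861 − 3(185) = 2306
  B: 0 + 2(185) = 370
  A: 1450 (inert)

370 mol/min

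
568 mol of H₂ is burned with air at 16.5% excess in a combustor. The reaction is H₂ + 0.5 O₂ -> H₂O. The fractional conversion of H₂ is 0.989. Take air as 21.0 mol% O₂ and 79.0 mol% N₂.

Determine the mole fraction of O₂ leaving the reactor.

0.0268

Stoichiometric O₂ = 0.5 × 568 = 284 mol; O₂ fed = 284 × 1.165 = 330.9 mol.
N₂ fed = 330.9 × 79/21 = 1245 mol.
Fuel reacted = 0.989 × 568 → ξ = 561.8 mol.
Outlet (n = n₀ + ν ξ):
  H₂: 568 − 1(561.8) = 6.248
  O₂: 330.9 − 0.5(561.8) = 49.98
  N₂: 1245 (inert)
  H₂O: 0 + 1(561.8) = 561.8
Total out = 1863 mol; y_O₂ = 49.98 / 1863 = 0.02683.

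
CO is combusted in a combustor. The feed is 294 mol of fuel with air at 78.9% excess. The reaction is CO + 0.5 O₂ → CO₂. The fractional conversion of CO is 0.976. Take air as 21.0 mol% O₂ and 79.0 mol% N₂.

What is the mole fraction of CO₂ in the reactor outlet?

0.205

Stoichiometric O₂ = 0.5 × 294 = 147 mol; O₂ fed = 147 × 1.789 = 263 mol.
N₂ fed = 263 × 79/21 = 989.3 mol.
Fuel reacted = 0.976 × 294 → ξ = 286.9 mol.
Outlet (n = n₀ + ν ξ):
  CO: 294 − 1(286.9) = 7.056
  O₂: 263 − 0.5(286.9) = 119.5
  N₂: 989.3 (inert)
  CO₂: 0 + 1(286.9) = 286.9
Total out = 1403 mol; y_CO₂ = 286.9 / 1403 = 0.2045.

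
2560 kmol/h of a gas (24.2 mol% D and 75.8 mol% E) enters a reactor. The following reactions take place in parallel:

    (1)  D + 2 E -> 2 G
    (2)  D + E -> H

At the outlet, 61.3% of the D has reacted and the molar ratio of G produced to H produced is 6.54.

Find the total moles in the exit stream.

Conversion of D: D consumed = 0.613 × 619.5 = 379.8 kmol/h = 1ξ₁ + 1ξ₂.
Selectivity: 2ξ₁ / (1ξ₂) = 6.54 → ξ₁ = 3.27 ξ₂.
Substitute: (1·3.27 + 1) ξ₂ = 379.8 → ξ₂ = 88.94 kmol/h, ξ₁ = 290.8 kmol/h.
Outlet amounts (n = n₀ + Σ ν·ξ):
  D: 619.5 − 1(290.8) − 1(88.94) = 239.8
  E: 1940 − 2(290.8) − 1(88.94) = 1270
  G: 0 + 2(290.8) = 581.7
  H: 0 + 1(88.94) = 88.94
Total out = 239.8 + 1270 + 581.7 + 88.94 = 2180 kmol/h.

2180 kmol/h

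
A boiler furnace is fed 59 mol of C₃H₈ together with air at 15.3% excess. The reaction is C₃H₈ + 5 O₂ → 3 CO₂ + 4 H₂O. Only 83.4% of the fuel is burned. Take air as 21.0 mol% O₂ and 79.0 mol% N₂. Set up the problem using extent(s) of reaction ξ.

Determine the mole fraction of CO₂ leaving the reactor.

Stoichiometric O₂ = 5 × 59 = 295 mol; O₂ fed = 295 × 1.153 = 340.1 mol.
N₂ fed = 340.1 × 79/21 = 1280 mol.
Fuel reacted = 0.834 × 59 → ξ = 49.21 mol.
Outlet (n = n₀ + ν ξ):
  C₃H₈: 59 − 1(49.21) = 9.794
  O₂: 340.1 − 5(49.21) = 94.11
  N₂: 1280 (inert)
  CO₂: 0 + 3(49.21) = 147.6
  H₂O: 0 + 4(49.21) = 196.8
Total out = 1728 mol; y_CO₂ = 147.6 / 1728 = 0.08543.

0.0854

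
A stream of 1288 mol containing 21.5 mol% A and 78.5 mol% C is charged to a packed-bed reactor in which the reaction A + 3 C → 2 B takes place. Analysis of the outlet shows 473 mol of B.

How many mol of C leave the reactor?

302 mol

For B: n = n₀ + 2ξ → 473 = 0 + 2ξ, giving ξ = 236.5 mol.
Outlet amounts (n = n₀ + ν ξ):
  A: 276.9 − 1(236.5) = 40.42
  C: 1011 − 3(236.5) = 301.6
  B: 0 + 2(236.5) = 473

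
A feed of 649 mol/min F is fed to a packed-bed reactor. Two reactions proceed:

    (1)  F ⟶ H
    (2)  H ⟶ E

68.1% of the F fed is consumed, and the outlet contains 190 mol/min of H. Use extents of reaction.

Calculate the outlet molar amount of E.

252 mol/min

Conversion of F: F consumed = 1ξ₁ = 0.681 × 649 → ξ₁ = 442 mol/min.
H balance: n_H = 0 + 1ξ₁ − 1ξ₂ = 190 → ξ₂ = (1·442 − 190)/1 = 252 mol/min.
Outlet amounts (n = n₀ + Σ ν·ξ):
  F: 649 − 1(442) = 207
  H: 0 + 1(442) − 1(252) = 190
  E: 0 + 1(252) = 252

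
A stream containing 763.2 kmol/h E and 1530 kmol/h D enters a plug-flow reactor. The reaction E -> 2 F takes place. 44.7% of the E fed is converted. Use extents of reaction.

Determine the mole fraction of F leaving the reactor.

0.259

E reacted = 0.447 × 763.2 = 341.2 kmol/h; ν_E = −1, so ξ = 341.2/1 = 341.2 kmol/h.
Outlet amounts (n = n₀ + ν ξ):
  E: 763.2 − 1(341.2) = 422
  F: 0 + 2(341.2) = 682.3
  D: 1530 (inert)
Total out = 2634 kmol/h; y_F = 682.3 / 2634 = 0.259.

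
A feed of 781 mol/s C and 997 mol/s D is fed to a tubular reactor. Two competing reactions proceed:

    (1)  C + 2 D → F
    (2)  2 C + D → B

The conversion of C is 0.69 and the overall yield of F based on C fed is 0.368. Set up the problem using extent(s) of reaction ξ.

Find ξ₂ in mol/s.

Yield of F: 1ξ₁ / 781 = 0.368 → ξ₁ = 287.4 mol/s.
Conversion of C: 1ξ₁ + 2ξ₂ = 0.69 × 781 = 538.9 → ξ₂ = 125.7 mol/s.
Outlet amounts (n = n₀ + Σ ν·ξ):
  C: 781 − 1(287.4) − 2(125.7) = 242.1
  D: 997 − 2(287.4) − 1(125.7) = 296.4
  F: 0 + 1(287.4) = 287.4
  B: 0 + 1(125.7) = 125.7

ξ₂ = 126 mol/s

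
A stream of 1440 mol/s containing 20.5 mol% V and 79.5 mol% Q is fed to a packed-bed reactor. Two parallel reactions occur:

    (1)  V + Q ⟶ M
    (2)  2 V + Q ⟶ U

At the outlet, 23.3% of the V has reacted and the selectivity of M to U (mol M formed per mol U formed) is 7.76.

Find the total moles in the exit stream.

Conversion of V: V consumed = 0.233 × 295.2 = 68.78 mol/s = 1ξ₁ + 2ξ₂.
Selectivity: 1ξ₁ / (1ξ₂) = 7.76 → ξ₁ = 7.76 ξ₂.
Substitute: (1·7.76 + 2) ξ₂ = 68.78 → ξ₂ = 7.047 mol/s, ξ₁ = 54.69 mol/s.
Outlet amounts (n = n₀ + Σ ν·ξ):
  V: 295.2 − 1(54.69) − 2(7.047) = 226.4
  Q: 1145 − 1(54.69) − 1(7.047) = 1083
  M: 0 + 1(54.69) = 54.69
  U: 0 + 1(7.047) = 7.047
Total out = 226.4 + 1083 + 54.69 + 7.047 = 1371 mol/s.

1370 mol/s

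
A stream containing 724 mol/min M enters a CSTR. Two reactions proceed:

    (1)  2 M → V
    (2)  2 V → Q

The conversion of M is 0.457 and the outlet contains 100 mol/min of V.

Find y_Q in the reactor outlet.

0.0622

Conversion of M: M consumed = 2ξ₁ = 0.457 × 724 → ξ₁ = 165.4 mol/min.
V balance: n_V = 0 + 1ξ₁ − 2ξ₂ = 100 → ξ₂ = (1·165.4 − 100)/2 = 32.72 mol/min.
Outlet amounts (n = n₀ + Σ ν·ξ):
  M: 724 − 2(165.4) = 393.1
  V: 0 + 1(165.4) − 2(32.72) = 100
  Q: 0 + 1(32.72) = 32.72
Total out = 525.8 mol/min; y_Q = 32.72 / 525.8 = 0.06222.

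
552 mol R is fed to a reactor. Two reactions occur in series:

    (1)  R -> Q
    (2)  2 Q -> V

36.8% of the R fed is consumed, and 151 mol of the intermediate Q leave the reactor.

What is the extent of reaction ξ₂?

Conversion of R: R consumed = 1ξ₁ = 0.368 × 552 → ξ₁ = 203.1 mol.
Q balance: n_Q = 0 + 1ξ₁ − 2ξ₂ = 151 → ξ₂ = (1·203.1 − 151)/2 = 26.07 mol.
Outlet amounts (n = n₀ + Σ ν·ξ):
  R: 552 − 1(203.1) = 348.9
  Q: 0 + 1(203.1) − 2(26.07) = 151
  V: 0 + 1(26.07) = 26.07

ξ₂ = 26.1 mol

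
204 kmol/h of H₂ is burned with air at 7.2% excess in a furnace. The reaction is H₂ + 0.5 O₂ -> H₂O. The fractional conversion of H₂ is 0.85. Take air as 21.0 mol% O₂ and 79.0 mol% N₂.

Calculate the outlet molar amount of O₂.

22.6 kmol/h

Stoichiometric O₂ = 0.5 × 204 = 102 kmol/h; O₂ fed = 102 × 1.072 = 109.3 kmol/h.
N₂ fed = 109.3 × 79/21 = 411.3 kmol/h.
Fuel reacted = 0.85 × 204 → ξ = 173.4 kmol/h.
Outlet (n = n₀ + ν ξ):
  H₂: 204 − 1(173.4) = 30.6
  O₂: 109.3 − 0.5(173.4) = 22.64
  N₂: 411.3 (inert)
  H₂O: 0 + 1(173.4) = 173.4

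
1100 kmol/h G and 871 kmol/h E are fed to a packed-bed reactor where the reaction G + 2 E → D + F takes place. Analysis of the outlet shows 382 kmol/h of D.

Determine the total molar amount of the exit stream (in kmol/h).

For D: n = n₀ + 1ξ → 382 = 0 + 1ξ, giving ξ = 382 kmol/h.
Outlet amounts (n = n₀ + ν ξ):
  G: 1100 − 1(382) = 718
  E: 871 − 2(382) = 107
  D: 0 + 1(382) = 382
  F: 0 + 1(382) = 382
Total out = 718 + 107 + 382 + 382 = 1589 kmol/h.

1590 kmol/h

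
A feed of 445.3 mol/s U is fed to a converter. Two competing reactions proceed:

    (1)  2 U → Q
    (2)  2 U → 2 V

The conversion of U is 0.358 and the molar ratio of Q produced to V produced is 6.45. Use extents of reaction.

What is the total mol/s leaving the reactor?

Conversion of U: U consumed = 0.358 × 445.3 = 159.4 mol/s = 2ξ₁ + 2ξ₂.
Selectivity: 1ξ₁ / (2ξ₂) = 6.45 → ξ₁ = 12.9 ξ₂.
Substitute: (2·12.9 + 2) ξ₂ = 159.4 → ξ₂ = 5.734 mol/s, ξ₁ = 73.97 mol/s.
Outlet amounts (n = n₀ + Σ ν·ξ):
  U: 445.3 − 2(73.97) − 2(5.734) = 285.9
  Q: 0 + 1(73.97) = 73.97
  V: 0 + 2(5.734) = 11.47
Total out = 285.9 + 73.97 + 11.47 = 371.3 mol/s.

371 mol/s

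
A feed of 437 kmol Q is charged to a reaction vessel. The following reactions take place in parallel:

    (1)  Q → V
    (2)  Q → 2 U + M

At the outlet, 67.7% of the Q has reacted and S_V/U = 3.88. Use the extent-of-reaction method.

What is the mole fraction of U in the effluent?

0.134

Conversion of Q: Q consumed = 0.677 × 437 = 295.8 kmol = 1ξ₁ + 1ξ₂.
Selectivity: 1ξ₁ / (2ξ₂) = 3.88 → ξ₁ = 7.76 ξ₂.
Substitute: (1·7.76 + 1) ξ₂ = 295.8 → ξ₂ = 33.77 kmol, ξ₁ = 262.1 kmol.
Outlet amounts (n = n₀ + Σ ν·ξ):
  Q: 437 − 1(262.1) − 1(33.77) = 141.2
  V: 0 + 1(262.1) = 262.1
  U: 0 + 2(33.77) = 67.55
  M: 0 + 1(33.77) = 33.77
Total out = 504.5 kmol; y_U = 67.55 / 504.5 = 0.1339.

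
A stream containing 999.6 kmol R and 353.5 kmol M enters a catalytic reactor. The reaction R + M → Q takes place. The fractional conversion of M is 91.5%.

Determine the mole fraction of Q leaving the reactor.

M reacted = 0.915 × 353.5 = 323.5 kmol; ν_M = −1, so ξ = 323.5/1 = 323.5 kmol.
Outlet amounts (n = n₀ + ν ξ):
  R: 999.6 − 1(323.5) = 676.1
  M: 353.5 − 1(323.5) = 30.05
  Q: 0 + 1(323.5) = 323.5
Total out = 1030 kmol; y_Q = 323.5 / 1030 = 0.3141.

0.314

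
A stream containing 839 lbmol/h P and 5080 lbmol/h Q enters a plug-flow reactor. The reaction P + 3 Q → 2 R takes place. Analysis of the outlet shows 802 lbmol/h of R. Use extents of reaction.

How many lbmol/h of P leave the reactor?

438 lbmol/h

For R: n = n₀ + 2ξ → 802 = 0 + 2ξ, giving ξ = 401 lbmol/h.
Outlet amounts (n = n₀ + ν ξ):
  P: 839 − 1(401) = 438
  Q: 5080 − 3(401) = 3877
  R: 0 + 2(401) = 802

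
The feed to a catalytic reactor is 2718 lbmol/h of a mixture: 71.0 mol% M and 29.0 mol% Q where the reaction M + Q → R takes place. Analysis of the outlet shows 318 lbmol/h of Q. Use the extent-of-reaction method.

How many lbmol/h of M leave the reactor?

1460 lbmol/h

For Q: n = n₀ − 1ξ → 318 = 788.2 − 1ξ, giving ξ = 470.2 lbmol/h.
Outlet amounts (n = n₀ + ν ξ):
  M: 1930 − 1(470.2) = 1460
  Q: 788.2 − 1(470.2) = 318
  R: 0 + 1(470.2) = 470.2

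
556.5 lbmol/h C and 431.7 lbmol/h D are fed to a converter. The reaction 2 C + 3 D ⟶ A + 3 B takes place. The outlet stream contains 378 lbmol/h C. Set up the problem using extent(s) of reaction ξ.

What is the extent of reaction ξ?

ξ = 89.2 lbmol/h

For C: n = n₀ − 2ξ → 378 = 556.5 − 2ξ, giving ξ = 89.25 lbmol/h.
Outlet amounts (n = n₀ + ν ξ):
  C: 556.5 − 2(89.25) = 378
  D: 431.7 − 3(89.25) = 163.9
  A: 0 + 1(89.25) = 89.25
  B: 0 + 3(89.25) = 267.8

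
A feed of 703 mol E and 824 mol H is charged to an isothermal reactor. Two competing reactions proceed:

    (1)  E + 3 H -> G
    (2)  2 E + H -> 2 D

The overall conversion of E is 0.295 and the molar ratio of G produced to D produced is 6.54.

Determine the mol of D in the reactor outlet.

Conversion of E: E consumed = 0.295 × 703 = 207.4 mol = 1ξ₁ + 2ξ₂.
Selectivity: 1ξ₁ / (2ξ₂) = 6.54 → ξ₁ = 13.08 ξ₂.
Substitute: (1·13.08 + 2) ξ₂ = 207.4 → ξ₂ = 13.75 mol, ξ₁ = 179.9 mol.
Outlet amounts (n = n₀ + Σ ν·ξ):
  E: 703 − 1(179.9) − 2(13.75) = 495.6
  H: 824 − 3(179.9) − 1(13.75) = 270.6
  G: 0 + 1(179.9) = 179.9
  D: 0 + 2(13.75) = 27.5

27.5 mol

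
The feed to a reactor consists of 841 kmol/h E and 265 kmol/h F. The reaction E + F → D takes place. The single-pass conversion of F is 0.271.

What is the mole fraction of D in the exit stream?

F reacted = 0.271 × 265 = 71.82 kmol/h; ν_F = −1, so ξ = 71.82/1 = 71.82 kmol/h.
Outlet amounts (n = n₀ + ν ξ):
  E: 841 − 1(71.82) = 769.2
  F: 265 − 1(71.82) = 193.2
  D: 0 + 1(71.82) = 71.82
Total out = 1034 kmol/h; y_D = 71.82 / 1034 = 0.06944.

0.0694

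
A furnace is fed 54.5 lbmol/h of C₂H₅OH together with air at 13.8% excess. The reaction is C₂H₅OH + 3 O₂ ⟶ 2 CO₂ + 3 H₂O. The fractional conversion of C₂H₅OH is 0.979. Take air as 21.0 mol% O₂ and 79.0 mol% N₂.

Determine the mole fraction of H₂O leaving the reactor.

Stoichiometric O₂ = 3 × 54.5 = 163.5 lbmol/h; O₂ fed = 163.5 × 1.138 = 186.1 lbmol/h.
N₂ fed = 186.1 × 79/21 = 700 lbmol/h.
Fuel reacted = 0.979 × 54.5 → ξ = 53.36 lbmol/h.
Outlet (n = n₀ + ν ξ):
  C₂H₅OH: 54.5 − 1(53.36) = 1.145
  O₂: 186.1 − 3(53.36) = 26
  N₂: 700 (inert)
  CO₂: 0 + 2(53.36) = 106.7
  H₂O: 0 + 3(53.36) = 160.1
Total out = 993.9 lbmol/h; y_H₂O = 160.1 / 993.9 = 0.1611.

0.161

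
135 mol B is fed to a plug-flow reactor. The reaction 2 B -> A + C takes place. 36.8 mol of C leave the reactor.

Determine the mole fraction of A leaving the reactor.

0.273

For C: n = n₀ + 1ξ → 36.8 = 0 + 1ξ, giving ξ = 36.8 mol.
Outlet amounts (n = n₀ + ν ξ):
  B: 135 − 2(36.8) = 61.4
  A: 0 + 1(36.8) = 36.8
  C: 0 + 1(36.8) = 36.8
Total out = 135 mol; y_A = 36.8 / 135 = 0.2726.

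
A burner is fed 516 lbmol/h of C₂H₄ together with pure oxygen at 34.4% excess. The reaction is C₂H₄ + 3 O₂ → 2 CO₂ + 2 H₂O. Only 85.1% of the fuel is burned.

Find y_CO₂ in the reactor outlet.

Stoichiometric O₂ = 3 × 516 = 1548 lbmol/h; O₂ fed = 1548 × 1.344 = 2081 lbmol/h.
Fuel reacted = 0.851 × 516 → ξ = 439.1 lbmol/h.
Outlet (n = n₀ + ν ξ):
  C₂H₄: 516 − 1(439.1) = 76.88
  O₂: 2081 − 3(439.1) = 763.2
  CO₂: 0 + 2(439.1) = 878.2
  H₂O: 0 + 2(439.1) = 878.2
Total out = 2597 lbmol/h; y_CO₂ = 878.2 / 2597 = 0.3382.

0.338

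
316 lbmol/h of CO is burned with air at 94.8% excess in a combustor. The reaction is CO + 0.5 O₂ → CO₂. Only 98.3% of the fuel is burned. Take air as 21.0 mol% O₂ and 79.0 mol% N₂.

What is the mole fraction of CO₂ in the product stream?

Stoichiometric O₂ = 0.5 × 316 = 158 lbmol/h; O₂ fed = 158 × 1.948 = 307.8 lbmol/h.
N₂ fed = 307.8 × 79/21 = 1158 lbmol/h.
Fuel reacted = 0.983 × 316 → ξ = 310.6 lbmol/h.
Outlet (n = n₀ + ν ξ):
  CO: 316 − 1(310.6) = 5.372
  O₂: 307.8 − 0.5(310.6) = 152.5
  N₂: 1158 (inert)
  CO₂: 0 + 1(310.6) = 310.6
Total out = 1626 lbmol/h; y_CO₂ = 310.6 / 1626 = 0.191.

0.191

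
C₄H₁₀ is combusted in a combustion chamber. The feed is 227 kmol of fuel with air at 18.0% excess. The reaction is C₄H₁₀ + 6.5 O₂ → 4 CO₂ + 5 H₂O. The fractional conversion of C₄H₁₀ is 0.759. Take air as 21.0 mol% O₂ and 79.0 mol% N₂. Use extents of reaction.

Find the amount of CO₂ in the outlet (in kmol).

Stoichiometric O₂ = 6.5 × 227 = 1476 kmol; O₂ fed = 1476 × 1.180 = 1741 kmol.
N₂ fed = 1741 × 79/21 = 6550 kmol.
Fuel reacted = 0.759 × 227 → ξ = 172.3 kmol.
Outlet (n = n₀ + ν ξ):
  C₄H₁₀: 227 − 1(172.3) = 54.71
  O₂: 1741 − 6.5(172.3) = 621.2
  N₂: 6550 (inert)
  CO₂: 0 + 4(172.3) = 689.2
  H₂O: 0 + 5(172.3) = 861.5

689 kmol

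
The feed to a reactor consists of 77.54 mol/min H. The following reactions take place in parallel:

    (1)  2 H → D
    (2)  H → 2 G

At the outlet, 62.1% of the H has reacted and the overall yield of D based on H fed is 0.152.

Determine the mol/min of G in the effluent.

Yield of D: 1ξ₁ / 77.54 = 0.152 → ξ₁ = 11.79 mol/min.
Conversion of H: 2ξ₁ + 1ξ₂ = 0.621 × 77.54 = 48.15 → ξ₂ = 24.58 mol/min.
Outlet amounts (n = n₀ + Σ ν·ξ):
  H: 77.54 − 2(11.79) − 1(24.58) = 29.39
  D: 0 + 1(11.79) = 11.79
  G: 0 + 2(24.58) = 49.16

49.2 mol/min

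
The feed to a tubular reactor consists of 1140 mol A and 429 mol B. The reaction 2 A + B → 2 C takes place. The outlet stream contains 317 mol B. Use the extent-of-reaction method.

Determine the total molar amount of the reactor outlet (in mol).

For B: n = n₀ − 1ξ → 317 = 429 − 1ξ, giving ξ = 112 mol.
Outlet amounts (n = n₀ + ν ξ):
  A: 1140 − 2(112) = 916
  B: 429 − 1(112) = 317
  C: 0 + 2(112) = 224
Total out = 916 + 317 + 224 = 1457 mol.

1460 mol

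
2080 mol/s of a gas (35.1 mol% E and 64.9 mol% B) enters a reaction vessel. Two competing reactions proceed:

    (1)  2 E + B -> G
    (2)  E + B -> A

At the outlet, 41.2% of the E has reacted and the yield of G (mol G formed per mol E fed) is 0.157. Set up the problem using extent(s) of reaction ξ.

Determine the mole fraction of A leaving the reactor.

Yield of G: 1ξ₁ / 730.1 = 0.157 → ξ₁ = 114.6 mol/s.
Conversion of E: 2ξ₁ + 1ξ₂ = 0.412 × 730.1 = 300.8 → ξ₂ = 71.55 mol/s.
Outlet amounts (n = n₀ + Σ ν·ξ):
  E: 730.1 − 2(114.6) − 1(71.55) = 429.3
  B: 1350 − 1(114.6) − 1(71.55) = 1164
  G: 0 + 1(114.6) = 114.6
  A: 0 + 1(71.55) = 71.55
Total out = 1779 mol/s; y_A = 71.55 / 1779 = 0.04021.

0.0402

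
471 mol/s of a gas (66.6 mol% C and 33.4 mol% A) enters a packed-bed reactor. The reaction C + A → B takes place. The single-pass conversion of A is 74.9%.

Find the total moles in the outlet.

A reacted = 0.749 × 157.3 = 117.8 mol/s; ν_A = −1, so ξ = 117.8/1 = 117.8 mol/s.
Outlet amounts (n = n₀ + ν ξ):
  C: 313.7 − 1(117.8) = 195.9
  A: 157.3 − 1(117.8) = 39.49
  B: 0 + 1(117.8) = 117.8
Total out = 195.9 + 39.49 + 117.8 = 353.2 mol/s.

353 mol/s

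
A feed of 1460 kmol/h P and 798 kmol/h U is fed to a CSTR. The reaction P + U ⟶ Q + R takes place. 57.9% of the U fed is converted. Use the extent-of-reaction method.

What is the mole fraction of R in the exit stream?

U reacted = 0.579 × 798 = 462 kmol/h; ν_U = −1, so ξ = 462/1 = 462 kmol/h.
Outlet amounts (n = n₀ + ν ξ):
  P: 1460 − 1(462) = 998
  U: 798 − 1(462) = 336
  Q: 0 + 1(462) = 462
  R: 0 + 1(462) = 462
Total out = 2258 kmol/h; y_R = 462 / 2258 = 0.2046.

0.205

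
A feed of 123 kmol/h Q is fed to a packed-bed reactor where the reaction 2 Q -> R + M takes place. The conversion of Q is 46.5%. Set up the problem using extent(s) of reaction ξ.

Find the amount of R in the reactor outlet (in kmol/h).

Q reacted = 0.465 × 123 = 57.2 kmol/h; ν_Q = −2, so ξ = 57.2/2 = 28.6 kmol/h.
Outlet amounts (n = n₀ + ν ξ):
  Q: 123 − 2(28.6) = 65.81
  R: 0 + 1(28.6) = 28.6
  M: 0 + 1(28.6) = 28.6

28.6 kmol/h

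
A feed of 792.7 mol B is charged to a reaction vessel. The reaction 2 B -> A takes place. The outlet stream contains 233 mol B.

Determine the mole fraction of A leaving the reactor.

For B: n = n₀ − 2ξ → 233 = 792.7 − 2ξ, giving ξ = 279.9 mol.
Outlet amounts (n = n₀ + ν ξ):
  B: 792.7 − 2(279.9) = 233
  A: 0 + 1(279.9) = 279.9
Total out = 512.9 mol; y_A = 279.9 / 512.9 = 0.5457.

0.546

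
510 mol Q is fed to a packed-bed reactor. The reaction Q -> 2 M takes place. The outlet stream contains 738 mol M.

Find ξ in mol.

For M: n = n₀ + 2ξ → 738 = 0 + 2ξ, giving ξ = 369 mol.
Outlet amounts (n = n₀ + ν ξ):
  Q: 510 − 1(369) = 141
  M: 0 + 2(369) = 738

ξ = 369 mol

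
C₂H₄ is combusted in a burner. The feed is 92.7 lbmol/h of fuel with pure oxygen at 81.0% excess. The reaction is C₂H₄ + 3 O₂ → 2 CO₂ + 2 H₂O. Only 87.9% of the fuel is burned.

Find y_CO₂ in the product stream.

Stoichiometric O₂ = 3 × 92.7 = 278.1 lbmol/h; O₂ fed = 278.1 × 1.810 = 503.4 lbmol/h.
Fuel reacted = 0.879 × 92.7 → ξ = 81.48 lbmol/h.
Outlet (n = n₀ + ν ξ):
  C₂H₄: 92.7 − 1(81.48) = 11.22
  O₂: 503.4 − 3(81.48) = 258.9
  CO₂: 0 + 2(81.48) = 163
  H₂O: 0 + 2(81.48) = 163
Total out = 596.1 lbmol/h; y_CO₂ = 163 / 596.1 = 0.2734.

0.273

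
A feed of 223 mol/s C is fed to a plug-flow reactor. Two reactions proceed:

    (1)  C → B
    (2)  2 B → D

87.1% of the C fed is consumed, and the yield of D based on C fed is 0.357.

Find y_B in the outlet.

Conversion of C: C consumed = 1ξ₁ = 0.871 × 223 → ξ₁ = 194.2 mol/s.
Yield of D: 1ξ₂ / 223 = 0.357 → ξ₂ = 79.61 mol/s.
Outlet amounts (n = n₀ + Σ ν·ξ):
  C: 223 − 1(194.2) = 28.77
  B: 0 + 1(194.2) − 2(79.61) = 35.01
  D: 0 + 1(79.61) = 79.61
Total out = 143.4 mol/s; y_B = 35.01 / 143.4 = 0.2442.

0.244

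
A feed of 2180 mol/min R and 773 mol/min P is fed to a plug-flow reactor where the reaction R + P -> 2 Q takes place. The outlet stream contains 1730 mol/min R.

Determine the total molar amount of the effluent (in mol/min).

For R: n = n₀ − 1ξ → 1730 = 2180 − 1ξ, giving ξ = 450 mol/min.
Outlet amounts (n = n₀ + ν ξ):
  R: 2180 − 1(450) = 1730
  P: 773 − 1(450) = 323
  Q: 0 + 2(450) = 900
Total out = 1730 + 323 + 900 = 2953 mol/min.

2950 mol/min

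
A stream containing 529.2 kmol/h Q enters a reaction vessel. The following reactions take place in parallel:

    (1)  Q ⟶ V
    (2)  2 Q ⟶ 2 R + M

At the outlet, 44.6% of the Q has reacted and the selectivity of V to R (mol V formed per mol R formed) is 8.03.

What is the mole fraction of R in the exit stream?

Conversion of Q: Q consumed = 0.446 × 529.2 = 236 kmol/h = 1ξ₁ + 2ξ₂.
Selectivity: 1ξ₁ / (2ξ₂) = 8.03 → ξ₁ = 16.06 ξ₂.
Substitute: (1·16.06 + 2) ξ₂ = 236 → ξ₂ = 13.07 kmol/h, ξ₁ = 209.9 kmol/h.
Outlet amounts (n = n₀ + Σ ν·ξ):
  Q: 529.2 − 1(209.9) − 2(13.07) = 293.2
  V: 0 + 1(209.9) = 209.9
  R: 0 + 2(13.07) = 26.14
  M: 0 + 1(13.07) = 13.07
Total out = 542.3 kmol/h; y_R = 26.14 / 542.3 = 0.0482.

0.0482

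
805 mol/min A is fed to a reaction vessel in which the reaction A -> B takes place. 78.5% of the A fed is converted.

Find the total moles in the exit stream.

805 mol/min

A reacted = 0.785 × 805 = 631.9 mol/min; ν_A = −1, so ξ = 631.9/1 = 631.9 mol/min.
Outlet amounts (n = n₀ + ν ξ):
  A: 805 − 1(631.9) = 173.1
  B: 0 + 1(631.9) = 631.9
Total out = 173.1 + 631.9 = 805 mol/min.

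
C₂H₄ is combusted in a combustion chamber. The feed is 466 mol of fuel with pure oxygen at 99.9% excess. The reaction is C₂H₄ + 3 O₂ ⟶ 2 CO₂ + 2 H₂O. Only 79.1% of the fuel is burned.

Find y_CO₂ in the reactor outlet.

Stoichiometric O₂ = 3 × 466 = 1398 mol; O₂ fed = 1398 × 1.999 = 2795 mol.
Fuel reacted = 0.791 × 466 → ξ = 368.6 mol.
Outlet (n = n₀ + ν ξ):
  C₂H₄: 466 − 1(368.6) = 97.39
  O₂: 2795 − 3(368.6) = 1689
  CO₂: 0 + 2(368.6) = 737.2
  H₂O: 0 + 2(368.6) = 737.2
Total out = 3261 mol; y_CO₂ = 737.2 / 3261 = 0.2261.

0.226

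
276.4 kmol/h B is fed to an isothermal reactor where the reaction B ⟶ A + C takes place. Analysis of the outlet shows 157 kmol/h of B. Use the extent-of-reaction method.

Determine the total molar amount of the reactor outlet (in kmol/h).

For B: n = n₀ − 1ξ → 157 = 276.4 − 1ξ, giving ξ = 119.4 kmol/h.
Outlet amounts (n = n₀ + ν ξ):
  B: 276.4 − 1(119.4) = 157
  A: 0 + 1(119.4) = 119.4
  C: 0 + 1(119.4) = 119.4
Total out = 157 + 119.4 + 119.4 = 395.8 kmol/h.

396 kmol/h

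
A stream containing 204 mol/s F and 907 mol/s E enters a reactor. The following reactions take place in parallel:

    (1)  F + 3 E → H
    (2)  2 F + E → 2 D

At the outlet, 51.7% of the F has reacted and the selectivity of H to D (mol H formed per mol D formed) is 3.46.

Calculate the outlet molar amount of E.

650 mol/s

Conversion of F: F consumed = 0.517 × 204 = 105.5 mol/s = 1ξ₁ + 2ξ₂.
Selectivity: 1ξ₁ / (2ξ₂) = 3.46 → ξ₁ = 6.92 ξ₂.
Substitute: (1·6.92 + 2) ξ₂ = 105.5 → ξ₂ = 11.82 mol/s, ξ₁ = 81.82 mol/s.
Outlet amounts (n = n₀ + Σ ν·ξ):
  F: 204 − 1(81.82) − 2(11.82) = 98.53
  E: 907 − 3(81.82) − 1(11.82) = 649.7
  H: 0 + 1(81.82) = 81.82
  D: 0 + 2(11.82) = 23.65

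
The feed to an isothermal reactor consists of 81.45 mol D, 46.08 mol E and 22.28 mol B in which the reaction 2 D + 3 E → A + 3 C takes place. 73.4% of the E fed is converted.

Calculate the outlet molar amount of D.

E reacted = 0.734 × 46.08 = 33.82 mol; ν_E = −3, so ξ = 33.82/3 = 11.27 mol.
Outlet amounts (n = n₀ + ν ξ):
  D: 81.45 − 2(11.27) = 58.9
  E: 46.08 − 3(11.27) = 12.26
  A: 0 + 1(11.27) = 11.27
  C: 0 + 3(11.27) = 33.82
  B: 22.28 (inert)

58.9 mol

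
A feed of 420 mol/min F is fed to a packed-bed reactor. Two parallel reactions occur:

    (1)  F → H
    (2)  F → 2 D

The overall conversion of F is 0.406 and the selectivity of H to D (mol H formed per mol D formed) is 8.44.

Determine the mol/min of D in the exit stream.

Conversion of F: F consumed = 0.406 × 420 = 170.5 mol/min = 1ξ₁ + 1ξ₂.
Selectivity: 1ξ₁ / (2ξ₂) = 8.44 → ξ₁ = 16.88 ξ₂.
Substitute: (1·16.88 + 1) ξ₂ = 170.5 → ξ₂ = 9.537 mol/min, ξ₁ = 161 mol/min.
Outlet amounts (n = n₀ + Σ ν·ξ):
  F: 420 − 1(161) − 1(9.537) = 249.5
  H: 0 + 1(161) = 161
  D: 0 + 2(9.537) = 19.07

19.1 mol/min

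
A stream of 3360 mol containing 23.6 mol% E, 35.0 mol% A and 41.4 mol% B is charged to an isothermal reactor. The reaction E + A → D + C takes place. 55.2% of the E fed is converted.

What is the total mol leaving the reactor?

E reacted = 0.552 × 793 = 437.7 mol; ν_E = −1, so ξ = 437.7/1 = 437.7 mol.
Outlet amounts (n = n₀ + ν ξ):
  E: 793 − 1(437.7) = 355.2
  A: 1176 − 1(437.7) = 738.3
  D: 0 + 1(437.7) = 437.7
  C: 0 + 1(437.7) = 437.7
  B: 1391 (inert)
Total out = 355.2 + 738.3 + 437.7 + 437.7 + 1391 = 3360 mol.

3360 mol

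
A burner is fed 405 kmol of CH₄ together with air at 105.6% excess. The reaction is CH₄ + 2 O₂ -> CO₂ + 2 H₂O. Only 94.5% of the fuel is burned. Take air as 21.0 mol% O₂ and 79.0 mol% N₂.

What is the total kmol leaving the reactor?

Stoichiometric O₂ = 2 × 405 = 810 kmol; O₂ fed = 810 × 2.056 = 1665 kmol.
N₂ fed = 1665 × 79/21 = 6265 kmol.
Fuel reacted = 0.945 × 405 → ξ = 382.7 kmol.
Outlet (n = n₀ + ν ξ):
  CH₄: 405 − 1(382.7) = 22.28
  O₂: 1665 − 2(382.7) = 899.9
  N₂: 6265 (inert)
  CO₂: 0 + 1(382.7) = 382.7
  H₂O: 0 + 2(382.7) = 765.4
Total out = 22.28 + 899.9 + 6265 + 382.7 + 765.4 = 8335 kmol.

8340 kmol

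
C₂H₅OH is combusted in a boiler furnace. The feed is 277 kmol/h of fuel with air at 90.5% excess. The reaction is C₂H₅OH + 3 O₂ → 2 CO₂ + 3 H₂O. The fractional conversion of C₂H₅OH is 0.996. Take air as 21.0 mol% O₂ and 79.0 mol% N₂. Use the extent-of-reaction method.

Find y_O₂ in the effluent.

0.0934

Stoichiometric O₂ = 3 × 277 = 831 kmol/h; O₂ fed = 831 × 1.905 = 1583 kmol/h.
N₂ fed = 1583 × 79/21 = 5955 kmol/h.
Fuel reacted = 0.996 × 277 → ξ = 275.9 kmol/h.
Outlet (n = n₀ + ν ξ):
  C₂H₅OH: 277 − 1(275.9) = 1.108
  O₂: 1583 − 3(275.9) = 755.4
  N₂: 5955 (inert)
  CO₂: 0 + 2(275.9) = 551.8
  H₂O: 0 + 3(275.9) = 827.7
Total out = 8091 kmol/h; y_O₂ = 755.4 / 8091 = 0.09336.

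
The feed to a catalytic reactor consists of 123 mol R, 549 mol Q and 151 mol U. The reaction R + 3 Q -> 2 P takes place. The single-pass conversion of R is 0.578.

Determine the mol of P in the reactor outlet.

142 mol

R reacted = 0.578 × 123 = 71.09 mol; ν_R = −1, so ξ = 71.09/1 = 71.09 mol.
Outlet amounts (n = n₀ + ν ξ):
  R: 123 − 1(71.09) = 51.91
  Q: 549 − 3(71.09) = 335.7
  P: 0 + 2(71.09) = 142.2
  U: 151 (inert)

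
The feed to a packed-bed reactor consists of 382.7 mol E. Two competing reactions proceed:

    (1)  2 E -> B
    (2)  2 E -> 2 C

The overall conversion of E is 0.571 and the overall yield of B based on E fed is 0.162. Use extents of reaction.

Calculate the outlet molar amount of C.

94.5 mol

Yield of B: 1ξ₁ / 382.7 = 0.162 → ξ₁ = 62 mol.
Conversion of E: 2ξ₁ + 2ξ₂ = 0.571 × 382.7 = 218.5 → ξ₂ = 47.26 mol.
Outlet amounts (n = n₀ + Σ ν·ξ):
  E: 382.7 − 2(62) − 2(47.26) = 164.2
  B: 0 + 1(62) = 62
  C: 0 + 2(47.26) = 94.53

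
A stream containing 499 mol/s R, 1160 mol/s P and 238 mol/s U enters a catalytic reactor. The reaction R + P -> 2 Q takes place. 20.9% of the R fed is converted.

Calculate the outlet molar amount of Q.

R reacted = 0.209 × 499 = 104.3 mol/s; ν_R = −1, so ξ = 104.3/1 = 104.3 mol/s.
Outlet amounts (n = n₀ + ν ξ):
  R: 499 − 1(104.3) = 394.7
  P: 1160 − 1(104.3) = 1056
  Q: 0 + 2(104.3) = 208.6
  U: 238 (inert)

209 mol/s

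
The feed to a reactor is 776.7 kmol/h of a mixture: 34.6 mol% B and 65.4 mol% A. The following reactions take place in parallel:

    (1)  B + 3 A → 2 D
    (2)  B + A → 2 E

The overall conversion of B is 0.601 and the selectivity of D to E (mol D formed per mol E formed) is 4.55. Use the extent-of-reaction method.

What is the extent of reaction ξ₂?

Conversion of B: B consumed = 0.601 × 268.7 = 161.5 kmol/h = 1ξ₁ + 1ξ₂.
Selectivity: 2ξ₁ / (2ξ₂) = 4.55 → ξ₁ = 4.55 ξ₂.
Substitute: (1·4.55 + 1) ξ₂ = 161.5 → ξ₂ = 29.1 kmol/h, ξ₁ = 132.4 kmol/h.
Outlet amounts (n = n₀ + Σ ν·ξ):
  B: 268.7 − 1(132.4) − 1(29.1) = 107.2
  A: 508 − 3(132.4) − 1(29.1) = 81.63
  D: 0 + 2(132.4) = 264.8
  E: 0 + 2(29.1) = 58.2

ξ₂ = 29.1 kmol/h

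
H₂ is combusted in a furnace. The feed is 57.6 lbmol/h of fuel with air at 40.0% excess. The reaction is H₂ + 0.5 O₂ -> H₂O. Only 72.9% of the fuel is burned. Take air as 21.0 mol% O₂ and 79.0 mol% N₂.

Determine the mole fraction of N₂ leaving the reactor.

Stoichiometric O₂ = 0.5 × 57.6 = 28.8 lbmol/h; O₂ fed = 28.8 × 1.400 = 40.32 lbmol/h.
N₂ fed = 40.32 × 79/21 = 151.7 lbmol/h.
Fuel reacted = 0.729 × 57.6 → ξ = 41.99 lbmol/h.
Outlet (n = n₀ + ν ξ):
  H₂: 57.6 − 1(41.99) = 15.61
  O₂: 40.32 − 0.5(41.99) = 19.32
  N₂: 151.7 (inert)
  H₂O: 0 + 1(41.99) = 41.99
Total out = 228.6 lbmol/h; y_N₂ = 151.7 / 228.6 = 0.6635.

0.664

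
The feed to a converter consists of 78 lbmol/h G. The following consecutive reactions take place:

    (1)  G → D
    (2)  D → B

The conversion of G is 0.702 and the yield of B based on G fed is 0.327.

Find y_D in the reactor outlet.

Conversion of G: G consumed = 1ξ₁ = 0.702 × 78 → ξ₁ = 54.76 lbmol/h.
Yield of B: 1ξ₂ / 78 = 0.327 → ξ₂ = 25.51 lbmol/h.
Outlet amounts (n = n₀ + Σ ν·ξ):
  G: 78 − 1(54.76) = 23.24
  D: 0 + 1(54.76) − 1(25.51) = 29.25
  B: 0 + 1(25.51) = 25.51
Total out = 78 lbmol/h; y_D = 29.25 / 78 = 0.375.

0.375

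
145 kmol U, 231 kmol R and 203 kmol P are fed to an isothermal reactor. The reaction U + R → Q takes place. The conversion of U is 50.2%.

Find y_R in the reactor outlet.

0.313

U reacted = 0.502 × 145 = 72.79 kmol; ν_U = −1, so ξ = 72.79/1 = 72.79 kmol.
Outlet amounts (n = n₀ + ν ξ):
  U: 145 − 1(72.79) = 72.21
  R: 231 − 1(72.79) = 158.2
  Q: 0 + 1(72.79) = 72.79
  P: 203 (inert)
Total out = 506.2 kmol; y_R = 158.2 / 506.2 = 0.3125.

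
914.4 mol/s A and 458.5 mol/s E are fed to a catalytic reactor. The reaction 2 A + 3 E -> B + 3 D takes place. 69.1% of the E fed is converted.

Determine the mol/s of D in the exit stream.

E reacted = 0.691 × 458.5 = 316.8 mol/s; ν_E = −3, so ξ = 316.8/3 = 105.6 mol/s.
Outlet amounts (n = n₀ + ν ξ):
  A: 914.4 − 2(105.6) = 703.2
  E: 458.5 − 3(105.6) = 141.7
  B: 0 + 1(105.6) = 105.6
  D: 0 + 3(105.6) = 316.8

317 mol/s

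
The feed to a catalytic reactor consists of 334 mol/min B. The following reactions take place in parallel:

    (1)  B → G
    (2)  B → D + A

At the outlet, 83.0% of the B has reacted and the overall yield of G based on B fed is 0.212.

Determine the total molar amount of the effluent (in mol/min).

540 mol/min

Yield of G: 1ξ₁ / 334 = 0.212 → ξ₁ = 70.81 mol/min.
Conversion of B: 1ξ₁ + 1ξ₂ = 0.83 × 334 = 277.2 → ξ₂ = 206.4 mol/min.
Outlet amounts (n = n₀ + Σ ν·ξ):
  B: 334 − 1(70.81) − 1(206.4) = 56.78
  G: 0 + 1(70.81) = 70.81
  D: 0 + 1(206.4) = 206.4
  A: 0 + 1(206.4) = 206.4
Total out = 56.78 + 70.81 + 206.4 + 206.4 = 540.4 mol/min.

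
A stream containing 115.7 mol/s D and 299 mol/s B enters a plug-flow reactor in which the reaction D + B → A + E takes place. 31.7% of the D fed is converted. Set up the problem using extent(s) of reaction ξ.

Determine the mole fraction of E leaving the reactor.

D reacted = 0.317 × 115.7 = 36.68 mol/s; ν_D = −1, so ξ = 36.68/1 = 36.68 mol/s.
Outlet amounts (n = n₀ + ν ξ):
  D: 115.7 − 1(36.68) = 79.02
  B: 299 − 1(36.68) = 262.3
  A: 0 + 1(36.68) = 36.68
  E: 0 + 1(36.68) = 36.68
Total out = 414.7 mol/s; y_E = 36.68 / 414.7 = 0.08844.

0.0884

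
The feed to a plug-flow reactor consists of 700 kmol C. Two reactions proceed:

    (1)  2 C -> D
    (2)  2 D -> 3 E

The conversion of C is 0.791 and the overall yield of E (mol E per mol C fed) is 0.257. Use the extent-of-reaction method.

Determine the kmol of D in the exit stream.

157 kmol

Conversion of C: C consumed = 2ξ₁ = 0.791 × 700 → ξ₁ = 276.9 kmol.
Yield of E: 3ξ₂ / 700 = 0.257 → ξ₂ = 59.97 kmol.
Outlet amounts (n = n₀ + Σ ν·ξ):
  C: 700 − 2(276.9) = 146.3
  D: 0 + 1(276.9) − 2(59.97) = 156.9
  E: 0 + 3(59.97) = 179.9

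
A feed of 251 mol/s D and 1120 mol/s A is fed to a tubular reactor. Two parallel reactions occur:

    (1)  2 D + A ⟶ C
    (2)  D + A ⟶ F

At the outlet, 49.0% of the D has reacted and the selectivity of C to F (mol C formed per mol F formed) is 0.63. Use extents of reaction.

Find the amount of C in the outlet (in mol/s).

34.3 mol/s

Conversion of D: D consumed = 0.49 × 251 = 123 mol/s = 2ξ₁ + 1ξ₂.
Selectivity: 1ξ₁ / (1ξ₂) = 0.63 → ξ₁ = 0.63 ξ₂.
Substitute: (2·0.63 + 1) ξ₂ = 123 → ξ₂ = 54.42 mol/s, ξ₁ = 34.28 mol/s.
Outlet amounts (n = n₀ + Σ ν·ξ):
  D: 251 − 2(34.28) − 1(54.42) = 128
  A: 1120 − 1(34.28) − 1(54.42) = 1031
  C: 0 + 1(34.28) = 34.28
  F: 0 + 1(54.42) = 54.42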